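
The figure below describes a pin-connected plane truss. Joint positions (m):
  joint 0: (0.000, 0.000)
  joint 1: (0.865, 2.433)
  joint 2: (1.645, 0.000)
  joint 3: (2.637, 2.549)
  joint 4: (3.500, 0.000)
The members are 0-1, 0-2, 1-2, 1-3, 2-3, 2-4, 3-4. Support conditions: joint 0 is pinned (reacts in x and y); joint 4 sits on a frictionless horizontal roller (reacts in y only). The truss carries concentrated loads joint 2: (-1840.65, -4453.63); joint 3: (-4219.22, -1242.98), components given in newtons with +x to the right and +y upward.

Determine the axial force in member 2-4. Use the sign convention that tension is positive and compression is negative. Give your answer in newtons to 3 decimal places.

N=5 nodes, M=7 members, R=3 reactions → 2N=10, M+R=10
member 0 (0-1): L=2.5822, (cx,cy)=(0.3350,0.9422)
member 1 (0-2): L=1.6450, (cx,cy)=(1.0000,0.0000)
member 2 (1-2): L=2.5550, (cx,cy)=(0.3053,-0.9523)
member 3 (1-3): L=1.7758, (cx,cy)=(0.9979,0.0653)
member 4 (2-3): L=2.7352, (cx,cy)=(0.3627,0.9319)
member 5 (2-4): L=1.8550, (cx,cy)=(1.0000,0.0000)
member 6 (3-4): L=2.6911, (cx,cy)=(0.3207,-0.9472)
solve A·x = −loads:
  F[0-1] = -6091.6640 N (compression)
  F[0-2] = -4019.2433 N (compression)
  F[1-2] = +5766.1577 N (tension)
  F[1-3] = -3809.0949 N (compression)
  F[2-3] = -1113.0341 N (compression)
  F[2-4] = -14.5904 N (compression)
  F[3-4] = +45.4978 N (tension)
  Rx@0 = +6059.8700 N
  Ry@0 = +5739.7049 N
  Ry@4 = -43.0949 N

-14.590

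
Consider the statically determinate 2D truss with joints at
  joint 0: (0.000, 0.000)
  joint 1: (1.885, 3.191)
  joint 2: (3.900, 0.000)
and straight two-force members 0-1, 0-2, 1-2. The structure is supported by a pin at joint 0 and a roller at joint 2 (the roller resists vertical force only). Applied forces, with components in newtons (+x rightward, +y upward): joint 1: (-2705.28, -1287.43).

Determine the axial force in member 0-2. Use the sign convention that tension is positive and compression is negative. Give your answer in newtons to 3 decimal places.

-1004.795

N=3 nodes, M=3 members, R=3 reactions → 2N=6, M+R=6
member 0 (0-1): L=3.7062, (cx,cy)=(0.5086,0.8610)
member 1 (0-2): L=3.9000, (cx,cy)=(1.0000,0.0000)
member 2 (1-2): L=3.7740, (cx,cy)=(0.5339,-0.8455)
solve A·x = −loads:
  F[0-1] = -3343.3895 N (compression)
  F[0-2] = -1004.7949 N (compression)
  F[1-2] = +1881.9090 N (tension)
  Rx@0 = +2705.2800 N
  Ry@0 = +2878.6461 N
  Ry@2 = -1591.2161 N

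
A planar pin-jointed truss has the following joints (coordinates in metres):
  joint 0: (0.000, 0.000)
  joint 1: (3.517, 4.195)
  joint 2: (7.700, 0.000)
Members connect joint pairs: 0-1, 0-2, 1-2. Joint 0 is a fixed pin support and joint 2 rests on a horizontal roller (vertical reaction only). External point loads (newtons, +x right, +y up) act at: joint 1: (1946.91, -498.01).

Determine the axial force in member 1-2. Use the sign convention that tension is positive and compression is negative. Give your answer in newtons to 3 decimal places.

N=3 nodes, M=3 members, R=3 reactions → 2N=6, M+R=6
member 0 (0-1): L=5.4742, (cx,cy)=(0.6425,0.7663)
member 1 (0-2): L=7.7000, (cx,cy)=(1.0000,0.0000)
member 2 (1-2): L=5.9241, (cx,cy)=(0.7061,-0.7081)
solve A·x = −loads:
  F[0-1] = +1031.0943 N (tension)
  F[0-2] = +1284.4695 N (tension)
  F[1-2] = -1819.1217 N (compression)
  Rx@0 = -1946.9100 N
  Ry@0 = -790.1444 N
  Ry@2 = +1288.1544 N

-1819.122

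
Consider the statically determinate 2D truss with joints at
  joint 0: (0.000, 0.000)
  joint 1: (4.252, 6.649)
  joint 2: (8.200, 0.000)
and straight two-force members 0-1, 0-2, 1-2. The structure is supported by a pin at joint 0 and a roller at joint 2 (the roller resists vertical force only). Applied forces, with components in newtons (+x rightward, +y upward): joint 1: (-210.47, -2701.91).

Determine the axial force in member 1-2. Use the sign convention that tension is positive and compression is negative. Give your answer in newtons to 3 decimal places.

-1430.929

N=3 nodes, M=3 members, R=3 reactions → 2N=6, M+R=6
member 0 (0-1): L=7.8923, (cx,cy)=(0.5388,0.8425)
member 1 (0-2): L=8.2000, (cx,cy)=(1.0000,0.0000)
member 2 (1-2): L=7.7328, (cx,cy)=(0.5106,-0.8598)
solve A·x = −loads:
  F[0-1] = -1746.6979 N (compression)
  F[0-2] = +730.5663 N (tension)
  F[1-2] = -1430.9295 N (compression)
  Rx@0 = +210.4700 N
  Ry@0 = +1471.5312 N
  Ry@2 = +1230.3788 N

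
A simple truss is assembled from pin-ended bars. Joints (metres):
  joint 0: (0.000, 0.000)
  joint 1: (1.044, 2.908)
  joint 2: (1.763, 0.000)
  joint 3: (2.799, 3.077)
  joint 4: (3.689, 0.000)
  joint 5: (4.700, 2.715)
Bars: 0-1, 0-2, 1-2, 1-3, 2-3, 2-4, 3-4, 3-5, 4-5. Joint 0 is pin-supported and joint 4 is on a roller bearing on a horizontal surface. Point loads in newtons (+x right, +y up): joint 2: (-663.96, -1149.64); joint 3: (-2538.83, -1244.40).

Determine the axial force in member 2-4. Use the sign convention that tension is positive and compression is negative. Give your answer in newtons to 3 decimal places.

-180.499

N=6 nodes, M=9 members, R=3 reactions → 2N=12, M+R=12
member 0 (0-1): L=3.0897, (cx,cy)=(0.3379,0.9412)
member 1 (0-2): L=1.7630, (cx,cy)=(1.0000,0.0000)
member 2 (1-2): L=2.9956, (cx,cy)=(0.2400,-0.9708)
member 3 (1-3): L=1.7631, (cx,cy)=(0.9954,0.0959)
member 4 (2-3): L=3.2467, (cx,cy)=(0.3191,0.9477)
member 5 (2-4): L=1.9260, (cx,cy)=(1.0000,0.0000)
member 6 (3-4): L=3.2031, (cx,cy)=(0.2779,-0.9606)
member 7 (3-5): L=1.9352, (cx,cy)=(0.9823,-0.1871)
member 8 (4-5): L=2.8971, (cx,cy)=(0.3490,0.9371)
solve A·x = −loads:
  F[0-1] = -3206.6855 N (compression)
  F[0-2] = -2119.2697 N (compression)
  F[1-2] = +2931.6821 N (tension)
  F[1-3] = -1795.4536 N (compression)
  F[2-3] = -1789.9111 N (compression)
  F[2-4] = -180.4995 N (compression)
  F[3-4] = +649.6213 N (tension)
  F[3-5] = +0.0000 N (tension)
  F[4-5] = -0.0000 N (compression)
  Rx@0 = +3202.7900 N
  Ry@0 = +3018.0815 N
  Ry@4 = -624.0415 N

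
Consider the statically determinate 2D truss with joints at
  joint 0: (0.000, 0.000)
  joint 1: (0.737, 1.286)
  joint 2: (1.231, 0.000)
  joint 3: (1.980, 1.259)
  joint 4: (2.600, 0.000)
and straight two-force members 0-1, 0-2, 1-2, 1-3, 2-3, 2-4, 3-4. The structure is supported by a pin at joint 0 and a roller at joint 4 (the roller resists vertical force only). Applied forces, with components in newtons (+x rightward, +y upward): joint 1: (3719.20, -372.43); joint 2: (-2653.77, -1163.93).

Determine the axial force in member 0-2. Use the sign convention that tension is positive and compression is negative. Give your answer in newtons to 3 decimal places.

515.340

N=5 nodes, M=7 members, R=3 reactions → 2N=10, M+R=10
member 0 (0-1): L=1.4822, (cx,cy)=(0.4972,0.8676)
member 1 (0-2): L=1.2310, (cx,cy)=(1.0000,0.0000)
member 2 (1-2): L=1.3776, (cx,cy)=(0.3586,-0.9335)
member 3 (1-3): L=1.2433, (cx,cy)=(0.9998,-0.0217)
member 4 (2-3): L=1.4650, (cx,cy)=(0.5113,0.8594)
member 5 (2-4): L=1.3690, (cx,cy)=(1.0000,0.0000)
member 6 (3-4): L=1.4034, (cx,cy)=(0.4418,-0.8971)
solve A·x = −loads:
  F[0-1] = +1106.3133 N (tension)
  F[0-2] = +515.3396 N (tension)
  F[1-2] = -1364.8512 N (compression)
  F[1-3] = -2680.3199 N (compression)
  F[2-3] = +2836.8297 N (tension)
  F[2-4] = +1229.2740 N (tension)
  F[3-4] = -2782.4854 N (compression)
  Rx@0 = -1065.4300 N
  Ry@0 = -959.8592 N
  Ry@4 = +2496.2192 N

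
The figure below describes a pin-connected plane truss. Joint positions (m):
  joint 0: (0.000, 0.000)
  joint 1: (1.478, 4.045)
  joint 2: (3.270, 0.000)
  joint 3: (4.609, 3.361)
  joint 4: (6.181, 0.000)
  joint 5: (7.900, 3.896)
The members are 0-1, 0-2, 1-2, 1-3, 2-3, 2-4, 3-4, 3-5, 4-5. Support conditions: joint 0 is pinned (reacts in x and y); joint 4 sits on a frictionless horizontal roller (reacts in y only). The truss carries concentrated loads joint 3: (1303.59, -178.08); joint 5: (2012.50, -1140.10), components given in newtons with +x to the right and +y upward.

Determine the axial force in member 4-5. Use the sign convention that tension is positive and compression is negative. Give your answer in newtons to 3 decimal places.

-1727.655

N=6 nodes, M=9 members, R=3 reactions → 2N=12, M+R=12
member 0 (0-1): L=4.3066, (cx,cy)=(0.3432,0.9393)
member 1 (0-2): L=3.2700, (cx,cy)=(1.0000,0.0000)
member 2 (1-2): L=4.4242, (cx,cy)=(0.4050,-0.9143)
member 3 (1-3): L=3.2048, (cx,cy)=(0.9770,-0.2134)
member 4 (2-3): L=3.6179, (cx,cy)=(0.3701,0.9290)
member 5 (2-4): L=2.9110, (cx,cy)=(1.0000,0.0000)
member 6 (3-4): L=3.7105, (cx,cy)=(0.4237,-0.9058)
member 7 (3-5): L=3.3342, (cx,cy)=(0.9870,0.1605)
member 8 (4-5): L=4.2584, (cx,cy)=(0.4037,0.9149)
solve A·x = −loads:
  F[0-1] = +2394.5821 N (tension)
  F[0-2] = +2494.2769 N (tension)
  F[1-2] = -2940.9686 N (compression)
  F[1-3] = +2060.5220 N (tension)
  F[2-3] = +2894.4479 N (tension)
  F[2-4] = +231.7989 N (tension)
  F[3-4] = -2193.2533 N (compression)
  F[3-5] = +2745.4850 N (tension)
  F[4-5] = -1727.6546 N (compression)
  Rx@0 = -3316.0900 N
  Ry@0 = -2249.1435 N
  Ry@4 = +3567.3235 N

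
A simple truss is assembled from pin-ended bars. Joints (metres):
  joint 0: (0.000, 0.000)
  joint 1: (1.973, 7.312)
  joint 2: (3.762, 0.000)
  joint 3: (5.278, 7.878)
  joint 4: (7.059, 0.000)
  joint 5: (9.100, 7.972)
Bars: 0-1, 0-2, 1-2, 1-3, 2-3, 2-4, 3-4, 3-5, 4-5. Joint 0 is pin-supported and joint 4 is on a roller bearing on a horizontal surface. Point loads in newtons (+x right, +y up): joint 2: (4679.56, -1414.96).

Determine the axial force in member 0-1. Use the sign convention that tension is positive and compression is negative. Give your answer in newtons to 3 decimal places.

-684.512

N=6 nodes, M=9 members, R=3 reactions → 2N=12, M+R=12
member 0 (0-1): L=7.5735, (cx,cy)=(0.2605,0.9655)
member 1 (0-2): L=3.7620, (cx,cy)=(1.0000,0.0000)
member 2 (1-2): L=7.5277, (cx,cy)=(0.2377,-0.9713)
member 3 (1-3): L=3.3531, (cx,cy)=(0.9857,0.1688)
member 4 (2-3): L=8.0225, (cx,cy)=(0.1890,0.9820)
member 5 (2-4): L=3.2970, (cx,cy)=(1.0000,0.0000)
member 6 (3-4): L=8.0768, (cx,cy)=(0.2205,-0.9754)
member 7 (3-5): L=3.8232, (cx,cy)=(0.9997,0.0246)
member 8 (4-5): L=8.2291, (cx,cy)=(0.2480,0.9688)
solve A·x = −loads:
  F[0-1] = -684.5119 N (compression)
  F[0-2] = +4857.8844 N (tension)
  F[1-2] = +622.8322 N (tension)
  F[1-3] = -331.0955 N (compression)
  F[2-3] = +824.8332 N (tension)
  F[2-4] = +170.4778 N (tension)
  F[3-4] = -773.1141 N (compression)
  F[3-5] = -0.0000 N (compression)
  F[4-5] = -0.0000 N (compression)
  Rx@0 = -4679.5600 N
  Ry@0 = +660.8759 N
  Ry@4 = +754.0841 N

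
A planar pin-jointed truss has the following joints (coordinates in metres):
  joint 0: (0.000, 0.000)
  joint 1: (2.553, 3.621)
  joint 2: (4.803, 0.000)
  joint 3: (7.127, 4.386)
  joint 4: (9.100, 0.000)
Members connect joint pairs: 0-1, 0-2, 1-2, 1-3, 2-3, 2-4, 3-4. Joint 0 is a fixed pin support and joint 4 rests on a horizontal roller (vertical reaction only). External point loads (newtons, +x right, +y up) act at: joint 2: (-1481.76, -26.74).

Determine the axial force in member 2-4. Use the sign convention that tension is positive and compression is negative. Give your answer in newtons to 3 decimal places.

N=5 nodes, M=7 members, R=3 reactions → 2N=10, M+R=10
member 0 (0-1): L=4.4305, (cx,cy)=(0.5762,0.8173)
member 1 (0-2): L=4.8030, (cx,cy)=(1.0000,0.0000)
member 2 (1-2): L=4.2631, (cx,cy)=(0.5278,-0.8494)
member 3 (1-3): L=4.6375, (cx,cy)=(0.9863,0.1650)
member 4 (2-3): L=4.9637, (cx,cy)=(0.4682,0.8836)
member 5 (2-4): L=4.2970, (cx,cy)=(1.0000,0.0000)
member 6 (3-4): L=4.8093, (cx,cy)=(0.4102,-0.9120)
solve A·x = −loads:
  F[0-1] = -15.4494 N (compression)
  F[0-2] = -1472.8576 N (compression)
  F[1-2] = +11.8782 N (tension)
  F[1-3] = -15.3823 N (compression)
  F[2-3] = +18.8439 N (tension)
  F[2-4] = +6.3488 N (tension)
  F[3-4] = -15.4757 N (compression)
  Rx@0 = +1481.7600 N
  Ry@0 = +12.6266 N
  Ry@4 = +14.1134 N

6.349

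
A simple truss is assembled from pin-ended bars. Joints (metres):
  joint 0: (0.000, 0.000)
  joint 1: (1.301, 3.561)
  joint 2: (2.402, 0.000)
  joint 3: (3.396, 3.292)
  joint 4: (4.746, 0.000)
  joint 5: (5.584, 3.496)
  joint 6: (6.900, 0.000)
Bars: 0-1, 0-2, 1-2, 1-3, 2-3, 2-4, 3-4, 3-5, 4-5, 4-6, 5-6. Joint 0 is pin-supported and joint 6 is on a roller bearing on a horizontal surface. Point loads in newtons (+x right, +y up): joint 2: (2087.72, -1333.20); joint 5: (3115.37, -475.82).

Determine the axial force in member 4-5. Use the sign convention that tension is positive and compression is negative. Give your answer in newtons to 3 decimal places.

1837.082

N=7 nodes, M=11 members, R=3 reactions → 2N=14, M+R=14
member 0 (0-1): L=3.7912, (cx,cy)=(0.3432,0.9393)
member 1 (0-2): L=2.4020, (cx,cy)=(1.0000,0.0000)
member 2 (1-2): L=3.7273, (cx,cy)=(0.2954,-0.9554)
member 3 (1-3): L=2.1122, (cx,cy)=(0.9919,-0.1274)
member 4 (2-3): L=3.4388, (cx,cy)=(0.2891,0.9573)
member 5 (2-4): L=2.3440, (cx,cy)=(1.0000,0.0000)
member 6 (3-4): L=3.5581, (cx,cy)=(0.3794,-0.9252)
member 7 (3-5): L=2.1975, (cx,cy)=(0.9957,0.0928)
member 8 (4-5): L=3.5950, (cx,cy)=(0.2331,0.9725)
member 9 (4-6): L=2.1540, (cx,cy)=(1.0000,0.0000)
member 10 (5-6): L=3.7355, (cx,cy)=(0.3523,-0.9359)
solve A·x = −loads:
  F[0-1] = +658.6046 N (tension)
  F[0-2] = +4977.0822 N (tension)
  F[1-2] = -705.9037 N (compression)
  F[1-3] = +438.0895 N (tension)
  F[2-3] = +2097.1258 N (tension)
  F[2-4] = +2074.6634 N (tension)
  F[3-4] = -1930.8565 N (compression)
  F[3-5] = +1781.0044 N (tension)
  F[4-5] = +1837.0816 N (tension)
  F[4-6] = +913.8339 N (tension)
  F[5-6] = -2593.9329 N (compression)
  Rx@0 = -5203.0900 N
  Ry@0 = -618.6117 N
  Ry@6 = +2427.6317 N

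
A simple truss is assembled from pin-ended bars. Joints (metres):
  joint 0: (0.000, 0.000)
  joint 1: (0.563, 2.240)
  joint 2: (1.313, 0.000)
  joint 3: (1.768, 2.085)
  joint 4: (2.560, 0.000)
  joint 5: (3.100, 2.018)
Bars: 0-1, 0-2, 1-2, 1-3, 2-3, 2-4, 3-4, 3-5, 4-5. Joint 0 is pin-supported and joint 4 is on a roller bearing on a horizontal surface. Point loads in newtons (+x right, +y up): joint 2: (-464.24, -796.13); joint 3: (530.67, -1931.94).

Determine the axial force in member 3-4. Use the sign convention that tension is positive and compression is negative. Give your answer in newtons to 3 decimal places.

-2326.395

N=6 nodes, M=9 members, R=3 reactions → 2N=12, M+R=12
member 0 (0-1): L=2.3097, (cx,cy)=(0.2438,0.9698)
member 1 (0-2): L=1.3130, (cx,cy)=(1.0000,0.0000)
member 2 (1-2): L=2.3622, (cx,cy)=(0.3175,-0.9483)
member 3 (1-3): L=1.2149, (cx,cy)=(0.9918,-0.1276)
member 4 (2-3): L=2.1341, (cx,cy)=(0.2132,0.9770)
member 5 (2-4): L=1.2470, (cx,cy)=(1.0000,0.0000)
member 6 (3-4): L=2.2304, (cx,cy)=(0.3551,-0.9348)
member 7 (3-5): L=1.3337, (cx,cy)=(0.9987,-0.0502)
member 8 (4-5): L=2.0890, (cx,cy)=(0.2585,0.9660)
solve A·x = −loads:
  F[0-1] = -570.4990 N (compression)
  F[0-2] = +205.4936 N (tension)
  F[1-2] = +629.4537 N (tension)
  F[1-3] = -341.7059 N (compression)
  F[2-3] = +203.9339 N (tension)
  F[2-4] = +826.1033 N (tension)
  F[3-4] = -2326.3948 N (compression)
  F[3-5] = -0.0000 N (tension)
  F[4-5] = +0.0000 N (tension)
  Rx@0 = -66.4300 N
  Ry@0 = +553.2905 N
  Ry@4 = +2174.7795 N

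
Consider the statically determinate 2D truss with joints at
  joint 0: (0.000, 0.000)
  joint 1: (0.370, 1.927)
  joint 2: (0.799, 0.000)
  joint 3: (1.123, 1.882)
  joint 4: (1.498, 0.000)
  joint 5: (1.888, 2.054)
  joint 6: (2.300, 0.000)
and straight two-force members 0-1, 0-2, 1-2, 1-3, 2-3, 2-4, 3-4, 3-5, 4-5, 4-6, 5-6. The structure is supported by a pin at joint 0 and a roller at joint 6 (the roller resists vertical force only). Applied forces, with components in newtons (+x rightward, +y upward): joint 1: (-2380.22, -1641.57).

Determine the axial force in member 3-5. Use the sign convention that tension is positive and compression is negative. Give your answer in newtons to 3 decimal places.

723.285

N=7 nodes, M=11 members, R=3 reactions → 2N=14, M+R=14
member 0 (0-1): L=1.9622, (cx,cy)=(0.1886,0.9821)
member 1 (0-2): L=0.7990, (cx,cy)=(1.0000,0.0000)
member 2 (1-2): L=1.9742, (cx,cy)=(0.2173,-0.9761)
member 3 (1-3): L=0.7543, (cx,cy)=(0.9982,-0.0597)
member 4 (2-3): L=1.9097, (cx,cy)=(0.1697,0.9855)
member 5 (2-4): L=0.6990, (cx,cy)=(1.0000,0.0000)
member 6 (3-4): L=1.9190, (cx,cy)=(0.1954,-0.9807)
member 7 (3-5): L=0.7841, (cx,cy)=(0.9756,0.2194)
member 8 (4-5): L=2.0907, (cx,cy)=(0.1865,0.9824)
member 9 (4-6): L=0.8020, (cx,cy)=(1.0000,0.0000)
member 10 (5-6): L=2.0949, (cx,cy)=(0.1967,-0.9805)
solve A·x = −loads:
  F[0-1] = -3433.2918 N (compression)
  F[0-2] = -1732.8253 N (compression)
  F[1-2] = +1688.8667 N (tension)
  F[1-3] = +1368.2614 N (tension)
  F[2-3] = -1672.7598 N (compression)
  F[2-4] = -1082.0218 N (compression)
  F[3-4] = +1925.9223 N (tension)
  F[3-5] = +723.2849 N (tension)
  F[4-5] = -1922.5377 N (compression)
  F[4-6] = -347.0371 N (compression)
  F[5-6] = +1764.5936 N (tension)
  Rx@0 = +2380.2200 N
  Ry@0 = +3371.7018 N
  Ry@6 = -1730.1318 N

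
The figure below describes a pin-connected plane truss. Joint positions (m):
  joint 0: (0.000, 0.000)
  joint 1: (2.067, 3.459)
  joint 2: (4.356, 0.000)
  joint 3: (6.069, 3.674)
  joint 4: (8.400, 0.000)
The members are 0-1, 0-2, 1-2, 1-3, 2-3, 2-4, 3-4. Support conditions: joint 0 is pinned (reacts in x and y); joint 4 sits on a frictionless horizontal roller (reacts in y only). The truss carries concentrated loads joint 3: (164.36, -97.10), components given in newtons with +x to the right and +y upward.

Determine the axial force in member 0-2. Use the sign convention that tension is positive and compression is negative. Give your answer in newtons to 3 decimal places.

N=5 nodes, M=7 members, R=3 reactions → 2N=10, M+R=10
member 0 (0-1): L=4.0295, (cx,cy)=(0.5130,0.8584)
member 1 (0-2): L=4.3560, (cx,cy)=(1.0000,0.0000)
member 2 (1-2): L=4.1478, (cx,cy)=(0.5519,-0.8339)
member 3 (1-3): L=4.0078, (cx,cy)=(0.9986,0.0536)
member 4 (2-3): L=4.0537, (cx,cy)=(0.4226,0.9063)
member 5 (2-4): L=4.0440, (cx,cy)=(1.0000,0.0000)
member 6 (3-4): L=4.3511, (cx,cy)=(0.5357,-0.8444)
solve A·x = −loads:
  F[0-1] = +52.3557 N (tension)
  F[0-2] = +137.5035 N (tension)
  F[1-2] = -50.3713 N (compression)
  F[1-3] = +54.7332 N (tension)
  F[2-3] = +46.3480 N (tension)
  F[2-4] = +90.1202 N (tension)
  F[3-4] = -168.2194 N (compression)
  Rx@0 = -164.3600 N
  Ry@0 = -44.9427 N
  Ry@4 = +142.0427 N

137.504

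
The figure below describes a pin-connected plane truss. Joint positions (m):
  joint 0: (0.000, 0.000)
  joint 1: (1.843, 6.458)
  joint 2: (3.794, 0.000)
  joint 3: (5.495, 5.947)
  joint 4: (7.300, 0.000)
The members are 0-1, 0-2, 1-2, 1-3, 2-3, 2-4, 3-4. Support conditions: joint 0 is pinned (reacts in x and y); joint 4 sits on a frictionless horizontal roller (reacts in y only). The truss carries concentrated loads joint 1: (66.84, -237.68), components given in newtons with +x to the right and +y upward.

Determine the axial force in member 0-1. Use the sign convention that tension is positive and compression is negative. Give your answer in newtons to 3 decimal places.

-123.276

N=5 nodes, M=7 members, R=3 reactions → 2N=10, M+R=10
member 0 (0-1): L=6.7158, (cx,cy)=(0.2744,0.9616)
member 1 (0-2): L=3.7940, (cx,cy)=(1.0000,0.0000)
member 2 (1-2): L=6.7463, (cx,cy)=(0.2892,-0.9573)
member 3 (1-3): L=3.6876, (cx,cy)=(0.9904,-0.1386)
member 4 (2-3): L=6.1855, (cx,cy)=(0.2750,0.9614)
member 5 (2-4): L=3.5060, (cx,cy)=(1.0000,0.0000)
member 6 (3-4): L=6.2149, (cx,cy)=(0.2904,-0.9569)
solve A·x = −loads:
  F[0-1] = -123.2762 N (compression)
  F[0-2] = +100.6702 N (tension)
  F[1-2] = -114.5833 N (compression)
  F[1-3] = -68.1910 N (compression)
  F[2-3] = +114.0857 N (tension)
  F[2-4] = +36.1597 N (tension)
  F[3-4] = -124.5032 N (compression)
  Rx@0 = -66.8400 N
  Ry@0 = +118.5434 N
  Ry@4 = +119.1366 N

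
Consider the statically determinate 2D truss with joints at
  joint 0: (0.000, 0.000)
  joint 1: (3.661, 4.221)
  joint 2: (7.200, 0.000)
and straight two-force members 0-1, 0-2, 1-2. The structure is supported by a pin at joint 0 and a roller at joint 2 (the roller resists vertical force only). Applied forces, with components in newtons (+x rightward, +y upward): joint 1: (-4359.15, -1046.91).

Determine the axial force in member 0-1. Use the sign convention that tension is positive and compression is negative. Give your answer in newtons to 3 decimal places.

-4064.033

N=3 nodes, M=3 members, R=3 reactions → 2N=6, M+R=6
member 0 (0-1): L=5.5875, (cx,cy)=(0.6552,0.7554)
member 1 (0-2): L=7.2000, (cx,cy)=(1.0000,0.0000)
member 2 (1-2): L=5.5083, (cx,cy)=(0.6425,-0.7663)
solve A·x = −loads:
  F[0-1] = -4064.0328 N (compression)
  F[0-2] = -1696.3280 N (compression)
  F[1-2] = +2640.2606 N (tension)
  Rx@0 = +4359.1500 N
  Ry@0 = +3070.1370 N
  Ry@2 = -2023.2270 N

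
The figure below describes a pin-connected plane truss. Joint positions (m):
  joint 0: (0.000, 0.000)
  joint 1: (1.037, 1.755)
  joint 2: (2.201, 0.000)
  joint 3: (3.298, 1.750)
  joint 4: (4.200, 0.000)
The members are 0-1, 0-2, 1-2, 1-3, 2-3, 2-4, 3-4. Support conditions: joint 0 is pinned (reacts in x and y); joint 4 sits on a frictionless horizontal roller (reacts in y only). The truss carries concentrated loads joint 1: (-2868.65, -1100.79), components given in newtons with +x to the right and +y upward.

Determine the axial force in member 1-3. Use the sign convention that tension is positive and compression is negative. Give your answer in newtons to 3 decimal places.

1057.316

N=5 nodes, M=7 members, R=3 reactions → 2N=10, M+R=10
member 0 (0-1): L=2.0385, (cx,cy)=(0.5087,0.8609)
member 1 (0-2): L=2.2010, (cx,cy)=(1.0000,0.0000)
member 2 (1-2): L=2.1059, (cx,cy)=(0.5527,-0.8334)
member 3 (1-3): L=2.2610, (cx,cy)=(1.0000,-0.0022)
member 4 (2-3): L=2.0654, (cx,cy)=(0.5311,0.8473)
member 5 (2-4): L=1.9990, (cx,cy)=(1.0000,0.0000)
member 6 (3-4): L=1.9688, (cx,cy)=(0.4582,-0.8889)
solve A·x = −loads:
  F[0-1] = -2355.2098 N (compression)
  F[0-2] = -1670.5247 N (compression)
  F[1-2] = +1109.4295 N (tension)
  F[1-3] = +1057.3165 N (tension)
  F[2-3] = -1091.1932 N (compression)
  F[2-4] = -477.7485 N (compression)
  F[3-4] = +1042.7747 N (tension)
  Rx@0 = +2868.6500 N
  Ry@0 = +2027.6856 N
  Ry@4 = -926.8956 N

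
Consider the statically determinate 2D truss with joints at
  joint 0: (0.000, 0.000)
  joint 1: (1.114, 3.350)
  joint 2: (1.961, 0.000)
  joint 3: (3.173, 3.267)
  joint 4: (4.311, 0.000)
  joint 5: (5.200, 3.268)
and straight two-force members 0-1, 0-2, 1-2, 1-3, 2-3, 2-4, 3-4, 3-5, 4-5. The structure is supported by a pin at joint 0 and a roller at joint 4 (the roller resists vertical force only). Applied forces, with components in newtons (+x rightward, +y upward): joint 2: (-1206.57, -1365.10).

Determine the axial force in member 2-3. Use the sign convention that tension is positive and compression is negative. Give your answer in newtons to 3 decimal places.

N=6 nodes, M=9 members, R=3 reactions → 2N=12, M+R=12
member 0 (0-1): L=3.5304, (cx,cy)=(0.3155,0.9489)
member 1 (0-2): L=1.9610, (cx,cy)=(1.0000,0.0000)
member 2 (1-2): L=3.4554, (cx,cy)=(0.2451,-0.9695)
member 3 (1-3): L=2.0607, (cx,cy)=(0.9992,-0.0403)
member 4 (2-3): L=3.4846, (cx,cy)=(0.3478,0.9376)
member 5 (2-4): L=2.3500, (cx,cy)=(1.0000,0.0000)
member 6 (3-4): L=3.4595, (cx,cy)=(0.3289,-0.9443)
member 7 (3-5): L=2.0270, (cx,cy)=(1.0000,0.0005)
member 8 (4-5): L=3.3868, (cx,cy)=(0.2625,0.9649)
solve A·x = −loads:
  F[0-1] = -784.2047 N (compression)
  F[0-2] = -959.1159 N (compression)
  F[1-2] = +785.8543 N (tension)
  F[1-3] = -440.4420 N (compression)
  F[2-3] = +643.3928 N (tension)
  F[2-4] = +216.3003 N (tension)
  F[3-4] = -657.5545 N (compression)
  F[3-5] = -0.0000 N (compression)
  F[4-5] = +0.0000 N (tension)
  Rx@0 = +1206.5700 N
  Ry@0 = +744.1394 N
  Ry@4 = +620.9606 N

643.393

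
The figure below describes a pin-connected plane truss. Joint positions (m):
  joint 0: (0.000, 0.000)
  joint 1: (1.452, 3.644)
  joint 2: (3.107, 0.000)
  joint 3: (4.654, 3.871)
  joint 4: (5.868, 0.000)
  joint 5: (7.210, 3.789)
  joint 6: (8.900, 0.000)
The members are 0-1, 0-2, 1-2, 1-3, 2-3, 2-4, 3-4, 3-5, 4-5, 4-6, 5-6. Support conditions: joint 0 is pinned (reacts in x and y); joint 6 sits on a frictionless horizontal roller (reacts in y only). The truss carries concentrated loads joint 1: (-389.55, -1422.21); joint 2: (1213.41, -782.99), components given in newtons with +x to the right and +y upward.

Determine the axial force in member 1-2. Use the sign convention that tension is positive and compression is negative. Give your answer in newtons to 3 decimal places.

438.609

N=7 nodes, M=11 members, R=3 reactions → 2N=14, M+R=14
member 0 (0-1): L=3.9226, (cx,cy)=(0.3702,0.9290)
member 1 (0-2): L=3.1070, (cx,cy)=(1.0000,0.0000)
member 2 (1-2): L=4.0022, (cx,cy)=(0.4135,-0.9105)
member 3 (1-3): L=3.2100, (cx,cy)=(0.9975,0.0707)
member 4 (2-3): L=4.1687, (cx,cy)=(0.3711,0.9286)
member 5 (2-4): L=2.7610, (cx,cy)=(1.0000,0.0000)
member 6 (3-4): L=4.0569, (cx,cy)=(0.2992,-0.9542)
member 7 (3-5): L=2.5573, (cx,cy)=(0.9995,-0.0321)
member 8 (4-5): L=4.0196, (cx,cy)=(0.3339,0.9426)
member 9 (4-6): L=3.0320, (cx,cy)=(1.0000,0.0000)
member 10 (5-6): L=4.1488, (cx,cy)=(0.4073,-0.9133)
solve A·x = −loads:
  F[0-1] = -2001.4959 N (compression)
  F[0-2] = +1564.7330 N (tension)
  F[1-2] = +438.6092 N (tension)
  F[1-3] = -534.0339 N (compression)
  F[2-3] = +413.1399 N (tension)
  F[2-4] = +379.3803 N (tension)
  F[3-4] = -353.2831 N (compression)
  F[3-5] = -273.8035 N (compression)
  F[4-5] = +357.6136 N (tension)
  F[4-6] = +154.2695 N (tension)
  F[5-6] = -378.7188 N (compression)
  Rx@0 = -823.8600 N
  Ry@0 = +1859.3260 N
  Ry@6 = +345.8740 N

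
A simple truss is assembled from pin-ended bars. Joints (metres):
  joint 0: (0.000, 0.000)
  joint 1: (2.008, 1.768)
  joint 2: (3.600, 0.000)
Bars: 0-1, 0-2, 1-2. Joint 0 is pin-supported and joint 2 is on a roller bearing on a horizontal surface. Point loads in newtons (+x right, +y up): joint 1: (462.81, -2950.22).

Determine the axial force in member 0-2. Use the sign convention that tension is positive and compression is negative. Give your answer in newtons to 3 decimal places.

N=3 nodes, M=3 members, R=3 reactions → 2N=6, M+R=6
member 0 (0-1): L=2.6754, (cx,cy)=(0.7505,0.6608)
member 1 (0-2): L=3.6000, (cx,cy)=(1.0000,0.0000)
member 2 (1-2): L=2.3791, (cx,cy)=(0.6692,-0.7431)
solve A·x = −loads:
  F[0-1] = -1630.3158 N (compression)
  F[0-2] = +1686.4199 N (tension)
  F[1-2] = -2520.2401 N (compression)
  Rx@0 = -462.8100 N
  Ry@0 = +1077.3617 N
  Ry@2 = +1872.8583 N

1686.420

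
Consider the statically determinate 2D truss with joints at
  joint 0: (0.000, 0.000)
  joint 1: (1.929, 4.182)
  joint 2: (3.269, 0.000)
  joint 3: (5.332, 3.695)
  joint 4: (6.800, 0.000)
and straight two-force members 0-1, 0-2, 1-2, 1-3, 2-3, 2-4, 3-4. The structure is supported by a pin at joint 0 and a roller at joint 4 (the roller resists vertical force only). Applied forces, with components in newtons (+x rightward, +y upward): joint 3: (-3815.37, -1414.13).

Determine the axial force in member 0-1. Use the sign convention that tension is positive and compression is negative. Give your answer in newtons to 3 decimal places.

-2619.325

N=5 nodes, M=7 members, R=3 reactions → 2N=10, M+R=10
member 0 (0-1): L=4.6054, (cx,cy)=(0.4189,0.9081)
member 1 (0-2): L=3.2690, (cx,cy)=(1.0000,0.0000)
member 2 (1-2): L=4.3914, (cx,cy)=(0.3051,-0.9523)
member 3 (1-3): L=3.4377, (cx,cy)=(0.9899,-0.1417)
member 4 (2-3): L=4.2319, (cx,cy)=(0.4875,0.8731)
member 5 (2-4): L=3.5310, (cx,cy)=(1.0000,0.0000)
member 6 (3-4): L=3.9759, (cx,cy)=(0.3692,-0.9293)
solve A·x = −loads:
  F[0-1] = -2619.3251 N (compression)
  F[0-2] = -2718.2614 N (compression)
  F[1-2] = +2790.4316 N (tension)
  F[1-3] = -1968.4313 N (compression)
  F[2-3] = -3043.4758 N (compression)
  F[2-4] = -383.1343 N (compression)
  F[3-4] = +1037.6815 N (tension)
  Rx@0 = +3815.3700 N
  Ry@0 = +2378.4904 N
  Ry@4 = -964.3604 N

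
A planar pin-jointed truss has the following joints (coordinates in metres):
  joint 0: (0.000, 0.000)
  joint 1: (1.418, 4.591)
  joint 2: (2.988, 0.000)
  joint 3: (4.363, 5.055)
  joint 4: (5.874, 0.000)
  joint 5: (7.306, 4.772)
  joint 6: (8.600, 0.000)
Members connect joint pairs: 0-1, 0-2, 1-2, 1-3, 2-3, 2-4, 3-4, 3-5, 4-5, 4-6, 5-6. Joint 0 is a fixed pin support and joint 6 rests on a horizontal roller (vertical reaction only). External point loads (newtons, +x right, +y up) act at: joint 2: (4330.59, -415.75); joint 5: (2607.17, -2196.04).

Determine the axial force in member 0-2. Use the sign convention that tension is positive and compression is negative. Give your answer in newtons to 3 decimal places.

6676.785

N=7 nodes, M=11 members, R=3 reactions → 2N=14, M+R=14
member 0 (0-1): L=4.8050, (cx,cy)=(0.2951,0.9555)
member 1 (0-2): L=2.9880, (cx,cy)=(1.0000,0.0000)
member 2 (1-2): L=4.8520, (cx,cy)=(0.3236,-0.9462)
member 3 (1-3): L=2.9813, (cx,cy)=(0.9878,0.1556)
member 4 (2-3): L=5.2387, (cx,cy)=(0.2625,0.9649)
member 5 (2-4): L=2.8860, (cx,cy)=(1.0000,0.0000)
member 6 (3-4): L=5.2760, (cx,cy)=(0.2864,-0.9581)
member 7 (3-5): L=2.9566, (cx,cy)=(0.9954,-0.0957)
member 8 (4-5): L=4.9822, (cx,cy)=(0.2874,0.9578)
member 9 (4-6): L=2.7260, (cx,cy)=(1.0000,0.0000)
member 10 (5-6): L=4.9443, (cx,cy)=(0.2617,-0.9651)
solve A·x = −loads:
  F[0-1] = +884.3328 N (tension)
  F[0-2] = +6676.7851 N (tension)
  F[1-2] = -806.1004 N (compression)
  F[1-3] = +528.2466 N (tension)
  F[2-3] = +1221.3030 N (tension)
  F[2-4] = +1764.8034 N (tension)
  F[3-4] = -1441.7995 N (compression)
  F[3-5] = +1261.0759 N (tension)
  F[4-5] = +1442.2640 N (tension)
  F[4-6] = +937.3467 N (tension)
  F[5-6] = -3581.5715 N (compression)
  Rx@0 = -6937.7600 N
  Ry@0 = -844.9477 N
  Ry@6 = +3456.7377 N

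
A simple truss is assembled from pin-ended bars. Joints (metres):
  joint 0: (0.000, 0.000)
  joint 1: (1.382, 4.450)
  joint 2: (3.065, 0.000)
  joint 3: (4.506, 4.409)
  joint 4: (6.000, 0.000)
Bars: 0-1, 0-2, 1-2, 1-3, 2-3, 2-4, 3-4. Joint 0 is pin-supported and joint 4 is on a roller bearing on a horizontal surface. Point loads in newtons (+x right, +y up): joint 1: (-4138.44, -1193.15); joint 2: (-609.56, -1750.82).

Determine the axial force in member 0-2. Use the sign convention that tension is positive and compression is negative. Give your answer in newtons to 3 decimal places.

-3243.603

N=5 nodes, M=7 members, R=3 reactions → 2N=10, M+R=10
member 0 (0-1): L=4.6597, (cx,cy)=(0.2966,0.9550)
member 1 (0-2): L=3.0650, (cx,cy)=(1.0000,0.0000)
member 2 (1-2): L=4.7576, (cx,cy)=(0.3537,-0.9353)
member 3 (1-3): L=3.1243, (cx,cy)=(0.9999,-0.0131)
member 4 (2-3): L=4.6385, (cx,cy)=(0.3107,0.9505)
member 5 (2-4): L=2.9350, (cx,cy)=(1.0000,0.0000)
member 6 (3-4): L=4.6552, (cx,cy)=(0.3209,-0.9471)
solve A·x = −loads:
  F[0-1] = -5072.3412 N (compression)
  F[0-2] = -3243.6034 N (compression)
  F[1-2] = +3885.6787 N (tension)
  F[1-3] = +1259.6008 N (tension)
  F[2-3] = -1981.6644 N (compression)
  F[2-4] = -643.8681 N (compression)
  F[3-4] = +2006.2681 N (tension)
  Rx@0 = +4748.0000 N
  Ry@0 = +4844.1136 N
  Ry@4 = -1900.1436 N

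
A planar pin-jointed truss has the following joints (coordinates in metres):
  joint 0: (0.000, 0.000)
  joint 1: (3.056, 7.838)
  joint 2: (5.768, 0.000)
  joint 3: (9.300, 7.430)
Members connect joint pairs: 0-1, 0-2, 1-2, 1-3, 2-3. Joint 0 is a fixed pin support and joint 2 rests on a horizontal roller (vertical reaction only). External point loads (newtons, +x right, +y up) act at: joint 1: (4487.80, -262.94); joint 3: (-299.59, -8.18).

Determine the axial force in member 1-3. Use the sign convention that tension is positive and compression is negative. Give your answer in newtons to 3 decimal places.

-287.405

N=4 nodes, M=5 members, R=3 reactions → 2N=8, M+R=8
member 0 (0-1): L=8.4127, (cx,cy)=(0.3633,0.9317)
member 1 (0-2): L=5.7680, (cx,cy)=(1.0000,0.0000)
member 2 (1-2): L=8.2939, (cx,cy)=(0.3270,-0.9450)
member 3 (1-3): L=6.2573, (cx,cy)=(0.9979,-0.0652)
member 4 (2-3): L=8.2268, (cx,cy)=(0.4293,0.9031)
solve A·x = −loads:
  F[0-1] = +6003.9782 N (tension)
  F[0-2] = +2007.2009 N (tension)
  F[1-2] = -6177.6214 N (compression)
  F[1-3] = -287.4047 N (compression)
  F[2-3] = -29.8067 N (compression)
  Rx@0 = -4188.2100 N
  Ry@0 = -5593.8317 N
  Ry@2 = +5864.9517 N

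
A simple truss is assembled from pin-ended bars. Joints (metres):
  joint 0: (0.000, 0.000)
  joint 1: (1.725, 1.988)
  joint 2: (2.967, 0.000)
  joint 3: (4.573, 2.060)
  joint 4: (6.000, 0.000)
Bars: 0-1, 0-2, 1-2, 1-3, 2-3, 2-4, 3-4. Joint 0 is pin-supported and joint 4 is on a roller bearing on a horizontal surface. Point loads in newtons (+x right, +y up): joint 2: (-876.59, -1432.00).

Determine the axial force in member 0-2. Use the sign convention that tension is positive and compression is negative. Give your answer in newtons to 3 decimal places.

-248.478

N=5 nodes, M=7 members, R=3 reactions → 2N=10, M+R=10
member 0 (0-1): L=2.6321, (cx,cy)=(0.6554,0.7553)
member 1 (0-2): L=2.9670, (cx,cy)=(1.0000,0.0000)
member 2 (1-2): L=2.3441, (cx,cy)=(0.5298,-0.8481)
member 3 (1-3): L=2.8489, (cx,cy)=(0.9997,0.0253)
member 4 (2-3): L=2.6121, (cx,cy)=(0.6148,0.7887)
member 5 (2-4): L=3.0330, (cx,cy)=(1.0000,0.0000)
member 6 (3-4): L=2.5060, (cx,cy)=(0.5694,-0.8220)
solve A·x = −loads:
  F[0-1] = -958.3949 N (compression)
  F[0-2] = -248.4783 N (compression)
  F[1-2] = +821.8290 N (tension)
  F[1-3] = -1063.8940 N (compression)
  F[2-3] = +931.9861 N (tension)
  F[2-4] = +490.5306 N (tension)
  F[3-4] = -861.4289 N (compression)
  Rx@0 = +876.5900 N
  Ry@0 = +723.8760 N
  Ry@4 = +708.1240 N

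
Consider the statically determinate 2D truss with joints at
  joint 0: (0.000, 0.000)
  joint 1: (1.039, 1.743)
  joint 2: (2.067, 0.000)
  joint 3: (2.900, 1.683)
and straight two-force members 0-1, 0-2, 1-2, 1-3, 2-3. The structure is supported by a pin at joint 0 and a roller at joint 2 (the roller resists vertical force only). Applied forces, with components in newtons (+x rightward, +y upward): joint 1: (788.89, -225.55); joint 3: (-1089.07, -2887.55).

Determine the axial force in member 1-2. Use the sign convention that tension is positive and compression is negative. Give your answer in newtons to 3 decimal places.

N=4 nodes, M=5 members, R=3 reactions → 2N=8, M+R=8
member 0 (0-1): L=2.0292, (cx,cy)=(0.5120,0.8590)
member 1 (0-2): L=2.0670, (cx,cy)=(1.0000,0.0000)
member 2 (1-2): L=2.0236, (cx,cy)=(0.5080,-0.8613)
member 3 (1-3): L=1.8620, (cx,cy)=(0.9995,-0.0322)
member 4 (2-3): L=1.8779, (cx,cy)=(0.4436,0.8962)
solve A·x = −loads:
  F[0-1] = +966.2671 N (tension)
  F[0-2] = -794.9374 N (compression)
  F[1-2] = -1237.9832 N (compression)
  F[1-3] = +334.9531 N (tension)
  F[2-3] = -3209.8402 N (compression)
  Rx@0 = +300.1800 N
  Ry@0 = -829.9924 N
  Ry@2 = +3943.0924 N

-1237.983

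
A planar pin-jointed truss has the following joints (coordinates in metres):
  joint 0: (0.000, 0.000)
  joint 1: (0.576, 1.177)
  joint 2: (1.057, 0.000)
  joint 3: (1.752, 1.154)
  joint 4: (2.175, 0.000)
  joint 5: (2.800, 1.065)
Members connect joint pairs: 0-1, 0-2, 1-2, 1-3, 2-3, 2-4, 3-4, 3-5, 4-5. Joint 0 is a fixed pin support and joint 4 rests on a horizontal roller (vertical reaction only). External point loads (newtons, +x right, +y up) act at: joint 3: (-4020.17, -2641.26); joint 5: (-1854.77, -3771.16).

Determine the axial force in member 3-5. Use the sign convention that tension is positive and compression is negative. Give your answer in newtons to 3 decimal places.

342.569

N=6 nodes, M=9 members, R=3 reactions → 2N=12, M+R=12
member 0 (0-1): L=1.3104, (cx,cy)=(0.4396,0.8982)
member 1 (0-2): L=1.0570, (cx,cy)=(1.0000,0.0000)
member 2 (1-2): L=1.2715, (cx,cy)=(0.3783,-0.9257)
member 3 (1-3): L=1.1762, (cx,cy)=(0.9998,-0.0196)
member 4 (2-3): L=1.3471, (cx,cy)=(0.5159,0.8566)
member 5 (2-4): L=1.1180, (cx,cy)=(1.0000,0.0000)
member 6 (3-4): L=1.2291, (cx,cy)=(0.3442,-0.9389)
member 7 (3-5): L=1.0518, (cx,cy)=(0.9964,-0.0846)
member 8 (4-5): L=1.2348, (cx,cy)=(0.5061,0.8625)
solve A·x = −loads:
  F[0-1] = -2751.2611 N (compression)
  F[0-2] = -4665.5792 N (compression)
  F[1-2] = +2716.8697 N (tension)
  F[1-3] = -2237.5694 N (compression)
  F[2-3] = -2935.8470 N (compression)
  F[2-4] = -2123.1533 N (compression)
  F[3-4] = -211.9867 N (compression)
  F[3-5] = +342.5691 N (tension)
  F[4-5] = -4338.9807 N (compression)
  Rx@0 = +5874.9400 N
  Ry@0 = +2471.2111 N
  Ry@4 = +3941.2089 N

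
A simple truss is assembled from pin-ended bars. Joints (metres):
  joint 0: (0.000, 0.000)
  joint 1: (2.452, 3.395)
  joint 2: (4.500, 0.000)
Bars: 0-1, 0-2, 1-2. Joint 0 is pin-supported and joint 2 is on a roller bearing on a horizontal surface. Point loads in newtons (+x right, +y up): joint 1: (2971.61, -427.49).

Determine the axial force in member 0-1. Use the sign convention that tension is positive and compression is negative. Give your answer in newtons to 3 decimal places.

N=3 nodes, M=3 members, R=3 reactions → 2N=6, M+R=6
member 0 (0-1): L=4.1879, (cx,cy)=(0.5855,0.8107)
member 1 (0-2): L=4.5000, (cx,cy)=(1.0000,0.0000)
member 2 (1-2): L=3.9649, (cx,cy)=(0.5165,-0.8563)
solve A·x = −loads:
  F[0-1] = +2525.5058 N (tension)
  F[0-2] = +1492.9282 N (tension)
  F[1-2] = -2890.2791 N (compression)
  Rx@0 = -2971.6100 N
  Ry@0 = -2047.3592 N
  Ry@2 = +2474.8492 N

2525.506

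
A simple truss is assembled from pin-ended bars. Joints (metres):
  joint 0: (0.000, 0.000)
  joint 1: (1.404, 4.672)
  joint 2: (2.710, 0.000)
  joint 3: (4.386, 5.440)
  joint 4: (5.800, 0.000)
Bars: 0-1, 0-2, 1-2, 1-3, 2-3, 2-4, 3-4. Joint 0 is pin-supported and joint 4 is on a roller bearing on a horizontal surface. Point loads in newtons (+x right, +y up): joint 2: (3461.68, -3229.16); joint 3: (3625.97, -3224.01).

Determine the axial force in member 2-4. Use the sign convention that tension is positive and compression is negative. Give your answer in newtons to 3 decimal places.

N=5 nodes, M=7 members, R=3 reactions → 2N=10, M+R=10
member 0 (0-1): L=4.8784, (cx,cy)=(0.2878,0.9577)
member 1 (0-2): L=2.7100, (cx,cy)=(1.0000,0.0000)
member 2 (1-2): L=4.8511, (cx,cy)=(0.2692,-0.9631)
member 3 (1-3): L=3.0793, (cx,cy)=(0.9684,0.2494)
member 4 (2-3): L=5.6923, (cx,cy)=(0.2944,0.9557)
member 5 (2-4): L=3.0900, (cx,cy)=(1.0000,0.0000)
member 6 (3-4): L=5.6208, (cx,cy)=(0.2516,-0.9678)
solve A·x = −loads:
  F[0-1] = +934.0756 N (tension)
  F[0-2] = +6818.8238 N (tension)
  F[1-2] = -799.4078 N (compression)
  F[1-3] = +499.8357 N (tension)
  F[2-3] = +4184.5432 N (tension)
  F[2-4] = +1909.8684 N (tension)
  F[3-4] = -7591.8817 N (compression)
  Rx@0 = -7087.6500 N
  Ry@0 = -894.5556 N
  Ry@4 = +7347.7256 N

1909.868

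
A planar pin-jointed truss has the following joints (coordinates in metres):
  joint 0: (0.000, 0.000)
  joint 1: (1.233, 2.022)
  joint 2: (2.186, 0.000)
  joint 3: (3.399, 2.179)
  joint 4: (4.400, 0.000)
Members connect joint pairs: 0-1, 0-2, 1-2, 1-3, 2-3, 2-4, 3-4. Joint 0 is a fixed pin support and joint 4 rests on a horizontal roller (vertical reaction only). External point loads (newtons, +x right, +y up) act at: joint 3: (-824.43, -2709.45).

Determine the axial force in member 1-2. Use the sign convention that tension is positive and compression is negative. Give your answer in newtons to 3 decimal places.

N=5 nodes, M=7 members, R=3 reactions → 2N=10, M+R=10
member 0 (0-1): L=2.3683, (cx,cy)=(0.5206,0.8538)
member 1 (0-2): L=2.1860, (cx,cy)=(1.0000,0.0000)
member 2 (1-2): L=2.2353, (cx,cy)=(0.4263,-0.9046)
member 3 (1-3): L=2.1717, (cx,cy)=(0.9974,0.0723)
member 4 (2-3): L=2.4939, (cx,cy)=(0.4864,0.8737)
member 5 (2-4): L=2.2140, (cx,cy)=(1.0000,0.0000)
member 6 (3-4): L=2.3979, (cx,cy)=(0.4174,-0.9087)
solve A·x = −loads:
  F[0-1] = -1200.1653 N (compression)
  F[0-2] = -199.5880 N (compression)
  F[1-2] = +1046.9515 N (tension)
  F[1-3] = -1074.0050 N (compression)
  F[2-3] = -1083.8864 N (compression)
  F[2-4] = +773.9581 N (tension)
  F[3-4] = -1854.0390 N (compression)
  Rx@0 = +824.4300 N
  Ry@0 = +1024.6801 N
  Ry@4 = +1684.7699 N

1046.952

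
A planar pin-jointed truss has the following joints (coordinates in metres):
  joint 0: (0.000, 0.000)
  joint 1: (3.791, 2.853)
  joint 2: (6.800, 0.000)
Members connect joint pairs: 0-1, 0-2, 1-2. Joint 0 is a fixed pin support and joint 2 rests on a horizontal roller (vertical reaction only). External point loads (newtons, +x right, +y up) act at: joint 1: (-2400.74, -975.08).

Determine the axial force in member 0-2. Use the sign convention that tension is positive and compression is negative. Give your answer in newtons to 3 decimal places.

-488.996

N=3 nodes, M=3 members, R=3 reactions → 2N=6, M+R=6
member 0 (0-1): L=4.7446, (cx,cy)=(0.7990,0.6013)
member 1 (0-2): L=6.8000, (cx,cy)=(1.0000,0.0000)
member 2 (1-2): L=4.1465, (cx,cy)=(0.7257,-0.6880)
solve A·x = −loads:
  F[0-1] = -2392.6329 N (compression)
  F[0-2] = -488.9963 N (compression)
  F[1-2] = +673.8573 N (tension)
  Rx@0 = +2400.7400 N
  Ry@0 = +1438.7245 N
  Ry@2 = -463.6445 N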